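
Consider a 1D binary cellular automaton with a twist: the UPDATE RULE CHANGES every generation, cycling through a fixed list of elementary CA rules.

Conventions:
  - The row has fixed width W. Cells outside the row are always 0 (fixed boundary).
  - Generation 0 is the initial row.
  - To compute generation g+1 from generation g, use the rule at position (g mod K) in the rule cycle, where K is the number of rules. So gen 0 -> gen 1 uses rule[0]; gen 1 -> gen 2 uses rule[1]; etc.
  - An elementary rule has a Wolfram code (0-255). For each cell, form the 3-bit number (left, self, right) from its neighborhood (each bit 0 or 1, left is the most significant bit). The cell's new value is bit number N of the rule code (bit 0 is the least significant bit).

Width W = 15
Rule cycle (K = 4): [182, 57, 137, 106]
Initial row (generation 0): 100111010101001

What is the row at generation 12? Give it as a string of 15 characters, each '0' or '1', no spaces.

Gen 0: 100111010101001
Gen 1 (rule 182): 111010111111111
Gen 2 (rule 57): 100101100000000
Gen 3 (rule 137): 000001001111111
Gen 4 (rule 106): 000010011000001
Gen 5 (rule 182): 000111100100011
Gen 6 (rule 57): 110100010011010
Gen 7 (rule 137): 100001000010000
Gen 8 (rule 106): 000010000100000
Gen 9 (rule 182): 000111001110000
Gen 10 (rule 57): 110100101001111
Gen 11 (rule 137): 100000000001110
Gen 12 (rule 106): 000000000011010

Answer: 000000000011010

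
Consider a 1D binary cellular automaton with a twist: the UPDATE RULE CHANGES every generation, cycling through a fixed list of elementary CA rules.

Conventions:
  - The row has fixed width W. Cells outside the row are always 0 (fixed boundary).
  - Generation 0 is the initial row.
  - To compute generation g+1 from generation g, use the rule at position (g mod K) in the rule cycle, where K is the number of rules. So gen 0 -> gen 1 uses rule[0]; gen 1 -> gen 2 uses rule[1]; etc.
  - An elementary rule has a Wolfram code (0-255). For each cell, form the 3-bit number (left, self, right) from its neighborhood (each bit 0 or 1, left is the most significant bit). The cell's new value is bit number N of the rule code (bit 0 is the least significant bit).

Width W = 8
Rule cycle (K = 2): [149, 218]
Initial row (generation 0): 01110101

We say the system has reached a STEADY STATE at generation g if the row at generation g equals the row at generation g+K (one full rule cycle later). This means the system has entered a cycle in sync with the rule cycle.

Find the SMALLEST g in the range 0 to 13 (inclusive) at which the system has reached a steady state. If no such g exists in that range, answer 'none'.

Gen 0: 01110101
Gen 1 (rule 149): 00100101
Gen 2 (rule 218): 01011000
Gen 3 (rule 149): 01000111
Gen 4 (rule 218): 10101111
Gen 5 (rule 149): 10100110
Gen 6 (rule 218): 00011111
Gen 7 (rule 149): 11001110
Gen 8 (rule 218): 11111111
Gen 9 (rule 149): 01111110
Gen 10 (rule 218): 11111111
Gen 11 (rule 149): 01111110
Gen 12 (rule 218): 11111111
Gen 13 (rule 149): 01111110
Gen 14 (rule 218): 11111111
Gen 15 (rule 149): 01111110

Answer: 8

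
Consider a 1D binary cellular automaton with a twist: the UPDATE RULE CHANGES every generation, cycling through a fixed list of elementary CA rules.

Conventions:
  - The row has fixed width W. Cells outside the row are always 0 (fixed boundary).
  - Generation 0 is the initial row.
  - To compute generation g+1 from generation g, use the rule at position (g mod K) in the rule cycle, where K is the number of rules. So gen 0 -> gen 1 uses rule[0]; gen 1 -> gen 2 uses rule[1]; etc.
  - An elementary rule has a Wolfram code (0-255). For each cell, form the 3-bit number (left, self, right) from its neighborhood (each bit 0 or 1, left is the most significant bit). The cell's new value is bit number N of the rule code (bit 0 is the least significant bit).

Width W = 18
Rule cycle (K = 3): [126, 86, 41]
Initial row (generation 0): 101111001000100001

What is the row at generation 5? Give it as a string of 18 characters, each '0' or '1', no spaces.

Answer: 000100001000000001

Derivation:
Gen 0: 101111001000100001
Gen 1 (rule 126): 111001111101110011
Gen 2 (rule 86): 001110000100011101
Gen 3 (rule 41): 101000110001010010
Gen 4 (rule 126): 111101111011111111
Gen 5 (rule 86): 000100001000000001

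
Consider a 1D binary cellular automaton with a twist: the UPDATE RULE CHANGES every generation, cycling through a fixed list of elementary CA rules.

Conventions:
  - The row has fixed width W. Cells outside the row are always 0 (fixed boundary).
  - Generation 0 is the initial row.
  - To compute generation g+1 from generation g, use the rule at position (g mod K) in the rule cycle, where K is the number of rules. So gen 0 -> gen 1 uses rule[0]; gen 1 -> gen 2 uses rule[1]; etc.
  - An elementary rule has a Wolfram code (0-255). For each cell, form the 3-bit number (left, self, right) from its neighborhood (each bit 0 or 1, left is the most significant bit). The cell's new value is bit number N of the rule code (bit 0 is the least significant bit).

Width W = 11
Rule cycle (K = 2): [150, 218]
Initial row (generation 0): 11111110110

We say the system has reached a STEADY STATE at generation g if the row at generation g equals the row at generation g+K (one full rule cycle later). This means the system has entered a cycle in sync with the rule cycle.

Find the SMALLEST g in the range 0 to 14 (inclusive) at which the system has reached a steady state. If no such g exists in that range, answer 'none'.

Answer: 4

Derivation:
Gen 0: 11111110110
Gen 1 (rule 150): 01111100001
Gen 2 (rule 218): 11111110010
Gen 3 (rule 150): 01111101111
Gen 4 (rule 218): 11111101111
Gen 5 (rule 150): 01111000110
Gen 6 (rule 218): 11111101111
Gen 7 (rule 150): 01111000110
Gen 8 (rule 218): 11111101111
Gen 9 (rule 150): 01111000110
Gen 10 (rule 218): 11111101111
Gen 11 (rule 150): 01111000110
Gen 12 (rule 218): 11111101111
Gen 13 (rule 150): 01111000110
Gen 14 (rule 218): 11111101111
Gen 15 (rule 150): 01111000110
Gen 16 (rule 218): 11111101111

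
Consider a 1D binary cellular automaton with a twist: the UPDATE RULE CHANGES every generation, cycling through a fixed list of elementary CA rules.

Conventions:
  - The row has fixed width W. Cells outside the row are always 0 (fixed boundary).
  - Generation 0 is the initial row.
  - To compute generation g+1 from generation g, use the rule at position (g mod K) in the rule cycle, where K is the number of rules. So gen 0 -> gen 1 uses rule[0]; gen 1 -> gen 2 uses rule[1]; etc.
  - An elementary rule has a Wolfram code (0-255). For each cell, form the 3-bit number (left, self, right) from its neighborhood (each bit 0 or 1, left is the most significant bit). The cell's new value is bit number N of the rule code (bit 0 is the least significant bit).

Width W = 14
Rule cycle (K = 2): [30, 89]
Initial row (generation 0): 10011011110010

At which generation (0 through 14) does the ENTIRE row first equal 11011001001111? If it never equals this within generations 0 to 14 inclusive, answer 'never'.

Answer: 9

Derivation:
Gen 0: 10011011110010
Gen 1 (rule 30): 11110010001111
Gen 2 (rule 89): 10011001101001
Gen 3 (rule 30): 11110111001111
Gen 4 (rule 89): 10010101101001
Gen 5 (rule 30): 11110101001111
Gen 6 (rule 89): 10010000101001
Gen 7 (rule 30): 11111001101111
Gen 8 (rule 89): 10001101101001
Gen 9 (rule 30): 11011001001111
Gen 10 (rule 89): 11011100101001
Gen 11 (rule 30): 10010011101111
Gen 12 (rule 89): 01001010101001
Gen 13 (rule 30): 11111010101111
Gen 14 (rule 89): 10001000001001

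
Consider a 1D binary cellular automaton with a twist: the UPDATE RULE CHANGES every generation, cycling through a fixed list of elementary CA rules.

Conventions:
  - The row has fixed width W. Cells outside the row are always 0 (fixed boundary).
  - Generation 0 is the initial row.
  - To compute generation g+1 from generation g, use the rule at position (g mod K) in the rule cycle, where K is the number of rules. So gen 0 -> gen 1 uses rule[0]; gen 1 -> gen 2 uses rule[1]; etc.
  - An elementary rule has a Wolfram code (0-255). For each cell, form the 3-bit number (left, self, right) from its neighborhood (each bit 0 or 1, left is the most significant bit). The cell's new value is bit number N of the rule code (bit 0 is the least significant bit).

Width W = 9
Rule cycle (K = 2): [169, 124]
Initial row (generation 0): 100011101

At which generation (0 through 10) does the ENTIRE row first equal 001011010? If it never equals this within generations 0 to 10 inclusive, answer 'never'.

Gen 0: 100011101
Gen 1 (rule 169): 001011010
Gen 2 (rule 124): 001111111
Gen 3 (rule 169): 101111110
Gen 4 (rule 124): 111000011
Gen 5 (rule 169): 110011010
Gen 6 (rule 124): 111011111
Gen 7 (rule 169): 110111110
Gen 8 (rule 124): 111100011
Gen 9 (rule 169): 111001010
Gen 10 (rule 124): 101101111

Answer: 1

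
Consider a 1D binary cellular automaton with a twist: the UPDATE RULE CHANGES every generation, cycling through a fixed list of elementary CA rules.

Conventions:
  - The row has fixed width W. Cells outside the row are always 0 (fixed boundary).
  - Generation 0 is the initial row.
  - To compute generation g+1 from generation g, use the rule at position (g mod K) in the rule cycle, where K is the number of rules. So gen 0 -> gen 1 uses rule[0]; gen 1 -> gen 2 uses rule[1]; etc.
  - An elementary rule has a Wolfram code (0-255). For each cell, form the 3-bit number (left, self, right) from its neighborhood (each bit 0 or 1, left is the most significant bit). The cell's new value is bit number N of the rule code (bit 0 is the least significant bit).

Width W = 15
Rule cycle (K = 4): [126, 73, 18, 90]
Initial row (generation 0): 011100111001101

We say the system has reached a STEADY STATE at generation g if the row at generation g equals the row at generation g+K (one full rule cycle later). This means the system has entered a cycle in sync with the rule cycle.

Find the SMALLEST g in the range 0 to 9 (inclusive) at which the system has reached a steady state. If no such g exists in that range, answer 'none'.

Answer: none

Derivation:
Gen 0: 011100111001101
Gen 1 (rule 126): 110111101111111
Gen 2 (rule 73): 110100101000001
Gen 3 (rule 18): 000011000100010
Gen 4 (rule 90): 000111101010101
Gen 5 (rule 126): 001100111111111
Gen 6 (rule 73): 101100100000001
Gen 7 (rule 18): 000011010000010
Gen 8 (rule 90): 000111001000101
Gen 9 (rule 126): 001101111101111
Gen 10 (rule 73): 101101000101001
Gen 11 (rule 18): 000000101000110
Gen 12 (rule 90): 000001000101111
Gen 13 (rule 126): 000011101111001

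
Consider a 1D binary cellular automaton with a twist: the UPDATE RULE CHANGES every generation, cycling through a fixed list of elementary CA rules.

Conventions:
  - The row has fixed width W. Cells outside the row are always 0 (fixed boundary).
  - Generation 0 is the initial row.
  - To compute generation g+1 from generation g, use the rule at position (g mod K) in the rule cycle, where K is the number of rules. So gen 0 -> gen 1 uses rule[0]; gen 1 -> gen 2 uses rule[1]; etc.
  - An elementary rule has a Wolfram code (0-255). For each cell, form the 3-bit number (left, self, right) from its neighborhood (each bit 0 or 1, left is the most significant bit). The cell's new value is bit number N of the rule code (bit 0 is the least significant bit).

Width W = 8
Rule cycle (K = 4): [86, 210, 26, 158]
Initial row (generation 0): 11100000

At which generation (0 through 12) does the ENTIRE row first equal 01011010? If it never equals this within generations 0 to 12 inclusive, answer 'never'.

Gen 0: 11100000
Gen 1 (rule 86): 00110000
Gen 2 (rule 210): 01011000
Gen 3 (rule 26): 10010100
Gen 4 (rule 158): 11110110
Gen 5 (rule 86): 00010011
Gen 6 (rule 210): 00101101
Gen 7 (rule 26): 01001000
Gen 8 (rule 158): 11111100
Gen 9 (rule 86): 00000110
Gen 10 (rule 210): 00001011
Gen 11 (rule 26): 00010010
Gen 12 (rule 158): 00111111

Answer: never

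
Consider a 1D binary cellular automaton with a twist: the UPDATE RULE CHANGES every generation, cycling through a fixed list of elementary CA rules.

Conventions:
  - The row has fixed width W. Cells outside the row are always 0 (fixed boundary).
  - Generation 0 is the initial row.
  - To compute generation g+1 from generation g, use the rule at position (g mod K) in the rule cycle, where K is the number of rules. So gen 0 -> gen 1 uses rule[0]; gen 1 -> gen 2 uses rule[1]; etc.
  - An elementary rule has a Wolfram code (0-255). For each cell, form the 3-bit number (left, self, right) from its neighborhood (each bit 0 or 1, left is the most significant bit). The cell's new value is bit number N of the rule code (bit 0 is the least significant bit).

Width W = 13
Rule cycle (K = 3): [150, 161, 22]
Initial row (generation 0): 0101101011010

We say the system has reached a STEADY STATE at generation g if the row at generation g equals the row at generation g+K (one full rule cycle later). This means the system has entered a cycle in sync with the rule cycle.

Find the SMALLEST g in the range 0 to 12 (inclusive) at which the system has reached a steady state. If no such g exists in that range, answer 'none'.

Gen 0: 0101101011010
Gen 1 (rule 150): 1100001000011
Gen 2 (rule 161): 0001100011000
Gen 3 (rule 22): 0010010100100
Gen 4 (rule 150): 0111110111110
Gen 5 (rule 161): 0011101011100
Gen 6 (rule 22): 0100001000010
Gen 7 (rule 150): 1110011100111
Gen 8 (rule 161): 0100001000010
Gen 9 (rule 22): 1110011100111
Gen 10 (rule 150): 0101101011010
Gen 11 (rule 161): 0010010100100
Gen 12 (rule 22): 0111110111110
Gen 13 (rule 150): 1011100011101
Gen 14 (rule 161): 0101001001010
Gen 15 (rule 22): 1101111111011

Answer: none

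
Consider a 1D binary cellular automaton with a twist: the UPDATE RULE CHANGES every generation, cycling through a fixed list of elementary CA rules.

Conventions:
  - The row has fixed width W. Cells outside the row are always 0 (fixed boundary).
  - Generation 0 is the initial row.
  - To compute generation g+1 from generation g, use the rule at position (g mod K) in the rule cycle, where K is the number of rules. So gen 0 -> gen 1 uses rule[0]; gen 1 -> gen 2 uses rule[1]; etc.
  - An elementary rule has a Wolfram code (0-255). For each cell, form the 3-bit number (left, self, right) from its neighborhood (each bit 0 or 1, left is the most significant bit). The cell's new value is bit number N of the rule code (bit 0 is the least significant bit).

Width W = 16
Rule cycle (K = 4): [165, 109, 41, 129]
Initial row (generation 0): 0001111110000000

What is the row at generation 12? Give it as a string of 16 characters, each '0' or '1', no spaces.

Answer: 0000000000000000

Derivation:
Gen 0: 0001111110000000
Gen 1 (rule 165): 1100111100111111
Gen 2 (rule 109): 1100100100100001
Gen 3 (rule 41): 1000000000001100
Gen 4 (rule 129): 0011111111100001
Gen 5 (rule 165): 1001111111001101
Gen 6 (rule 109): 1001000001001111
Gen 7 (rule 41): 0000011100001000
Gen 8 (rule 129): 1111001001100011
Gen 9 (rule 165): 0110001000001000
Gen 10 (rule 109): 0110101011101011
Gen 11 (rule 41): 0101010110010110
Gen 12 (rule 129): 0000000000000000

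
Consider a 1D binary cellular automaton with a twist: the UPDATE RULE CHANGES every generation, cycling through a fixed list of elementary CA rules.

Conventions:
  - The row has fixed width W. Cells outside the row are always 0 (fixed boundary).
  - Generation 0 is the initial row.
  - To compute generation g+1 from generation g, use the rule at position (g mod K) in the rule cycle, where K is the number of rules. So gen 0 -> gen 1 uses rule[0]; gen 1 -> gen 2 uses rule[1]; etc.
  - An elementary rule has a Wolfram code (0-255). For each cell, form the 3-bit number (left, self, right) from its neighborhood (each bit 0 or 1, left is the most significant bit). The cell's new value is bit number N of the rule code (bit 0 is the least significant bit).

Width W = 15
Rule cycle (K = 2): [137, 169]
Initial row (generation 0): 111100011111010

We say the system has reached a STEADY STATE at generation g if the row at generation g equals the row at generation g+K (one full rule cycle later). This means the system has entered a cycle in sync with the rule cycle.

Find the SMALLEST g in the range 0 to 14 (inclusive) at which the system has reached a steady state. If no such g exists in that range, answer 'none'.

Answer: none

Derivation:
Gen 0: 111100011111010
Gen 1 (rule 137): 111001011110000
Gen 2 (rule 169): 110000111100111
Gen 3 (rule 137): 100110111000110
Gen 4 (rule 169): 000101110010100
Gen 5 (rule 137): 110001100000001
Gen 6 (rule 169): 100101001111100
Gen 7 (rule 137): 000000001111001
Gen 8 (rule 169): 111111101110000
Gen 9 (rule 137): 111111001100111
Gen 10 (rule 169): 111110001000110
Gen 11 (rule 137): 111100100010100
Gen 12 (rule 169): 111000001001001
Gen 13 (rule 137): 110011100000000
Gen 14 (rule 169): 100011001111111
Gen 15 (rule 137): 001010001111110
Gen 16 (rule 169): 100100101111100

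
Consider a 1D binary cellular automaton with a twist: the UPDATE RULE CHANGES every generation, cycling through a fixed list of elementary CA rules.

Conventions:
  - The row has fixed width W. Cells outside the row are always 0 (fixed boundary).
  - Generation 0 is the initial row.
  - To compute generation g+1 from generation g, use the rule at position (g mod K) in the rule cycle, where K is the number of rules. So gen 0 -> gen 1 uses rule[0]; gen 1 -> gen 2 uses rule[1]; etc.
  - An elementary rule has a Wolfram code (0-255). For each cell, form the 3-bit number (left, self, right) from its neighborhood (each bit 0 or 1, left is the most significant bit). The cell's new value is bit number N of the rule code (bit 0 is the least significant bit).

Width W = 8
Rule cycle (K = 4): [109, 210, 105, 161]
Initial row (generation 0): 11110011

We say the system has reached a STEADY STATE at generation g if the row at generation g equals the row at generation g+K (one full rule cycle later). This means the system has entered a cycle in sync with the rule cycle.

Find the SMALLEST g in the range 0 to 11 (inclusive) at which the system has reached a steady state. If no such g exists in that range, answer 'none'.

Answer: 5

Derivation:
Gen 0: 11110011
Gen 1 (rule 109): 10010011
Gen 2 (rule 210): 01101101
Gen 3 (rule 105): 01111110
Gen 4 (rule 161): 00111100
Gen 5 (rule 109): 10100101
Gen 6 (rule 210): 00011000
Gen 7 (rule 105): 11011011
Gen 8 (rule 161): 00100100
Gen 9 (rule 109): 10100101
Gen 10 (rule 210): 00011000
Gen 11 (rule 105): 11011011
Gen 12 (rule 161): 00100100
Gen 13 (rule 109): 10100101
Gen 14 (rule 210): 00011000
Gen 15 (rule 105): 11011011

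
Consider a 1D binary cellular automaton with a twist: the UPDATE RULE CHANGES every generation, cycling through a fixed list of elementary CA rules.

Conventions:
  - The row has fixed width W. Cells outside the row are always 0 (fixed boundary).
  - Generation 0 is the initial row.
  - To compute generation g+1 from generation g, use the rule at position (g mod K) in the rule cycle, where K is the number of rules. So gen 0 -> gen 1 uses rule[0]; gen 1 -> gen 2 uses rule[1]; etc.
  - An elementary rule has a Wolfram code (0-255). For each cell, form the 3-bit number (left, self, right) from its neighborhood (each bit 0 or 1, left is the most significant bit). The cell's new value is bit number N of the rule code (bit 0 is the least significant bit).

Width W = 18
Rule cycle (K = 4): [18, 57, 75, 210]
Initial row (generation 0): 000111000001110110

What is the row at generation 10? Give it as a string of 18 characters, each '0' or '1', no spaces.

Answer: 011010110010110011

Derivation:
Gen 0: 000111000001110110
Gen 1 (rule 18): 001000100010000001
Gen 2 (rule 57): 100110011001111100
Gen 3 (rule 75): 001110111011000101
Gen 4 (rule 210): 010110011001101000
Gen 5 (rule 18): 100001100110000100
Gen 6 (rule 57): 011101010101110011
Gen 7 (rule 75): 110100000001010111
Gen 8 (rule 210): 010010000010000011
Gen 9 (rule 18): 101101000101000100
Gen 10 (rule 57): 011010110010110011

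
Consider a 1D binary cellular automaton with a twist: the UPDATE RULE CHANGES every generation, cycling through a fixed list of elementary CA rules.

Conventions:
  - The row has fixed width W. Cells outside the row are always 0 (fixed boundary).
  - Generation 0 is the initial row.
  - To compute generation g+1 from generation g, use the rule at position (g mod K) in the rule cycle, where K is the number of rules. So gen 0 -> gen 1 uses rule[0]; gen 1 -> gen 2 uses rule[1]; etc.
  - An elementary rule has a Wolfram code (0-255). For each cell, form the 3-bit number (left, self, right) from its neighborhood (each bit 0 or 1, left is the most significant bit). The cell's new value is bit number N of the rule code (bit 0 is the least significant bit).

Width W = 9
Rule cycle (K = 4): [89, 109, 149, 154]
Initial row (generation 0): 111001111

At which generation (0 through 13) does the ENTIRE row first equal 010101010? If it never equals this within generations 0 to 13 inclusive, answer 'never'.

Answer: never

Derivation:
Gen 0: 111001111
Gen 1 (rule 89): 101101001
Gen 2 (rule 109): 111111001
Gen 3 (rule 149): 011110101
Gen 4 (rule 154): 111100000
Gen 5 (rule 89): 100111111
Gen 6 (rule 109): 100100001
Gen 7 (rule 149): 110111101
Gen 8 (rule 154): 100111000
Gen 9 (rule 89): 010101111
Gen 10 (rule 109): 011111001
Gen 11 (rule 149): 001110101
Gen 12 (rule 154): 011100000
Gen 13 (rule 89): 010111111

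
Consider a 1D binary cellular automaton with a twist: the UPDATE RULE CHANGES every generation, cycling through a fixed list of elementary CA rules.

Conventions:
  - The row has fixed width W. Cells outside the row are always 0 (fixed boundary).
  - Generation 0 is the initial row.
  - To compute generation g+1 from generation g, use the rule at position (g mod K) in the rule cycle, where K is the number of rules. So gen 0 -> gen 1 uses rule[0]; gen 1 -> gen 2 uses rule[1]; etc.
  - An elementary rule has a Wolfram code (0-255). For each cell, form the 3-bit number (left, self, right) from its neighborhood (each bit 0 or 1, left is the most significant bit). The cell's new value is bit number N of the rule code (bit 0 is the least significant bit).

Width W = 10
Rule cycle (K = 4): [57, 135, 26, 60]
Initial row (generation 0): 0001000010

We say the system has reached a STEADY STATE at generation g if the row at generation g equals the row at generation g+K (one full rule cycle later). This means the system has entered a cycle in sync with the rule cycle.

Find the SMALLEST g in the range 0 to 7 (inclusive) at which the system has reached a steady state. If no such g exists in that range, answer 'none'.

Answer: none

Derivation:
Gen 0: 0001000010
Gen 1 (rule 57): 1100111001
Gen 2 (rule 135): 0001010011
Gen 3 (rule 26): 0010001110
Gen 4 (rule 60): 0011001001
Gen 5 (rule 57): 1010100100
Gen 6 (rule 135): 1010101101
Gen 7 (rule 26): 0000001000
Gen 8 (rule 60): 0000001100
Gen 9 (rule 57): 1111101011
Gen 10 (rule 135): 0111001000
Gen 11 (rule 26): 1100110100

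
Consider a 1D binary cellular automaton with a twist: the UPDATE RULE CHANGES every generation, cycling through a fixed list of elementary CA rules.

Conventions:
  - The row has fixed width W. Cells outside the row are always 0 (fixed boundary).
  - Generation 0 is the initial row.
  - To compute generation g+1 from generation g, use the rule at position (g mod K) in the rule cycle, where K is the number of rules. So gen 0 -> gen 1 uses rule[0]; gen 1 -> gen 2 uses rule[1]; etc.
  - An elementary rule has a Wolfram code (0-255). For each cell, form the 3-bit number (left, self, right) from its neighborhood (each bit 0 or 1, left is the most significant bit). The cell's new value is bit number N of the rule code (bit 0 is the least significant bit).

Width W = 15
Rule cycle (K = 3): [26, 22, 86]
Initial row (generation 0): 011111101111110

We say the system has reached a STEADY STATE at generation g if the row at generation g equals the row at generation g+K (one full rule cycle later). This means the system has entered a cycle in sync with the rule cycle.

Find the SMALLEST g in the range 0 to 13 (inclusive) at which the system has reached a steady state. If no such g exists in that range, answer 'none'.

Gen 0: 011111101111110
Gen 1 (rule 26): 110000001000001
Gen 2 (rule 22): 001000011100011
Gen 3 (rule 86): 011100100110101
Gen 4 (rule 26): 110011011100000
Gen 5 (rule 22): 001100000010000
Gen 6 (rule 86): 010110000111000
Gen 7 (rule 26): 100101001100100
Gen 8 (rule 22): 111101110011110
Gen 9 (rule 86): 000100011100011
Gen 10 (rule 26): 001010110010110
Gen 11 (rule 22): 011010001110001
Gen 12 (rule 86): 101011010011011
Gen 13 (rule 26): 000010001110010
Gen 14 (rule 22): 000111010001111
Gen 15 (rule 86): 001001011010001
Gen 16 (rule 26): 010110010001010

Answer: none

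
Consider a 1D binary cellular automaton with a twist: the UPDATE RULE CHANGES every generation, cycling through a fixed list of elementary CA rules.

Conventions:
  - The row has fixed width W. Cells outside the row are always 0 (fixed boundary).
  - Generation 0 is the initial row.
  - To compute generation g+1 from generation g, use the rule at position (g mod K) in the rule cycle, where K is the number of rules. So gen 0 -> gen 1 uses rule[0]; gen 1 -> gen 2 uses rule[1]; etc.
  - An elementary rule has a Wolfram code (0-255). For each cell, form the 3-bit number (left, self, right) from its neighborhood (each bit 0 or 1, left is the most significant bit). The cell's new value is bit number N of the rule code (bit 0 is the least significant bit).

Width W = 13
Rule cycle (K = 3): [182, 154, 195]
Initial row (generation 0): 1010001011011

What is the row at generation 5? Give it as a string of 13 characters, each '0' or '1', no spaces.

Answer: 0111111111010

Derivation:
Gen 0: 1010001011011
Gen 1 (rule 182): 1111011100100
Gen 2 (rule 154): 1110011011010
Gen 3 (rule 195): 0110101001000
Gen 4 (rule 182): 1001111111100
Gen 5 (rule 154): 0111111111010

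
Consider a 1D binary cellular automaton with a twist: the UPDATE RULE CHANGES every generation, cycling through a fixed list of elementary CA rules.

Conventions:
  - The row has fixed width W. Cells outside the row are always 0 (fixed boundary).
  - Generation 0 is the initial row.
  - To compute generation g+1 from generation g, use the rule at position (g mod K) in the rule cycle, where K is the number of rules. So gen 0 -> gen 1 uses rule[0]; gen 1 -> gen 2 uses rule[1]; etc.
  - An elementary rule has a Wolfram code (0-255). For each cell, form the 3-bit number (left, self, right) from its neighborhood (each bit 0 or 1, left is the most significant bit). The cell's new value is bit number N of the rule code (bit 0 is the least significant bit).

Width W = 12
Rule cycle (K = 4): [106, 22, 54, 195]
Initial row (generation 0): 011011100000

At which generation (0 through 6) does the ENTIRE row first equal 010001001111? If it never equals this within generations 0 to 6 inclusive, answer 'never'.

Answer: never

Derivation:
Gen 0: 011011100000
Gen 1 (rule 106): 111110100000
Gen 2 (rule 22): 000000110000
Gen 3 (rule 54): 000001001000
Gen 4 (rule 195): 111110010011
Gen 5 (rule 106): 100010100111
Gen 6 (rule 22): 110110111000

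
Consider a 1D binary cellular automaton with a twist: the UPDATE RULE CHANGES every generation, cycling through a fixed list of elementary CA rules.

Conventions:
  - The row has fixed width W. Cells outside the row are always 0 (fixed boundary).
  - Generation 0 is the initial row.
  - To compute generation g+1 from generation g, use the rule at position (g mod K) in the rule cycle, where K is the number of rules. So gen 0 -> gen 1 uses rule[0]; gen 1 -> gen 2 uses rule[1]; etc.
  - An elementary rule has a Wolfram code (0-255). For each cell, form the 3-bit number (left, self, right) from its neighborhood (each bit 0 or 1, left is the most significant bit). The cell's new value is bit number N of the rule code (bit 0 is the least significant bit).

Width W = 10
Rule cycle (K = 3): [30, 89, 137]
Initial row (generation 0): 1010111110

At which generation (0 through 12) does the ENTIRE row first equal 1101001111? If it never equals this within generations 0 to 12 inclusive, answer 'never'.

Gen 0: 1010111110
Gen 1 (rule 30): 1010100001
Gen 2 (rule 89): 0000011100
Gen 3 (rule 137): 1111011001
Gen 4 (rule 30): 1000010111
Gen 5 (rule 89): 0111000101
Gen 6 (rule 137): 0110010000
Gen 7 (rule 30): 1101111000
Gen 8 (rule 89): 1101001111
Gen 9 (rule 137): 1000001110
Gen 10 (rule 30): 1100011001
Gen 11 (rule 89): 1111011100
Gen 12 (rule 137): 1110011001

Answer: 8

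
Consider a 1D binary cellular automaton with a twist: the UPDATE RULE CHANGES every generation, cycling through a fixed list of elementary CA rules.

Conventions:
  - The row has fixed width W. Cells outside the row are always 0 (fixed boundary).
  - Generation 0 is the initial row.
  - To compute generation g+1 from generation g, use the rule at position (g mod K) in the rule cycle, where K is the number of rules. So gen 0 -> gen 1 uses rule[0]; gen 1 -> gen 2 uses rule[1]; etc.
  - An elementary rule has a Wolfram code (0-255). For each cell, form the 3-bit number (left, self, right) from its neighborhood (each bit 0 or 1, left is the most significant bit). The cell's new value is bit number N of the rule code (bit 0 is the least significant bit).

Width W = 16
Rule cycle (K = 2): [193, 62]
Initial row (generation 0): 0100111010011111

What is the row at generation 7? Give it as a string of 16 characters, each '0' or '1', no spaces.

Answer: 1100100011011100

Derivation:
Gen 0: 0100111010011111
Gen 1 (rule 193): 0000011000001111
Gen 2 (rule 62): 0000110100011000
Gen 3 (rule 193): 1110010001001011
Gen 4 (rule 62): 1001111011111110
Gen 5 (rule 193): 0000111001111110
Gen 6 (rule 62): 0001100111000001
Gen 7 (rule 193): 1100100011011100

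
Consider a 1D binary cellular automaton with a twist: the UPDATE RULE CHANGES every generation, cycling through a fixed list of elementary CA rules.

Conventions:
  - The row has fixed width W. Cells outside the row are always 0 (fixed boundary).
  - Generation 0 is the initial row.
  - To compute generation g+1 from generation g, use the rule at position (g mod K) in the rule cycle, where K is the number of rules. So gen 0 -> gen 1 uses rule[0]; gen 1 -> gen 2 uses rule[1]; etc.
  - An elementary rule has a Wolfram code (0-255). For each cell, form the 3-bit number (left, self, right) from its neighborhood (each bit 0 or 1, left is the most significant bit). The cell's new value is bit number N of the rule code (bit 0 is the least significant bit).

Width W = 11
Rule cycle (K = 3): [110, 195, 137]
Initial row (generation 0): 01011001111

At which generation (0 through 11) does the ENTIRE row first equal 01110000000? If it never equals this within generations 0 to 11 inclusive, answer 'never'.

Gen 0: 01011001111
Gen 1 (rule 110): 11111011001
Gen 2 (rule 195): 01111001010
Gen 3 (rule 137): 01110000000
Gen 4 (rule 110): 11010000000
Gen 5 (rule 195): 01000111111
Gen 6 (rule 137): 00010111110
Gen 7 (rule 110): 00111100010
Gen 8 (rule 195): 11011101100
Gen 9 (rule 137): 10011001001
Gen 10 (rule 110): 10111011011
Gen 11 (rule 195): 00011001001

Answer: 3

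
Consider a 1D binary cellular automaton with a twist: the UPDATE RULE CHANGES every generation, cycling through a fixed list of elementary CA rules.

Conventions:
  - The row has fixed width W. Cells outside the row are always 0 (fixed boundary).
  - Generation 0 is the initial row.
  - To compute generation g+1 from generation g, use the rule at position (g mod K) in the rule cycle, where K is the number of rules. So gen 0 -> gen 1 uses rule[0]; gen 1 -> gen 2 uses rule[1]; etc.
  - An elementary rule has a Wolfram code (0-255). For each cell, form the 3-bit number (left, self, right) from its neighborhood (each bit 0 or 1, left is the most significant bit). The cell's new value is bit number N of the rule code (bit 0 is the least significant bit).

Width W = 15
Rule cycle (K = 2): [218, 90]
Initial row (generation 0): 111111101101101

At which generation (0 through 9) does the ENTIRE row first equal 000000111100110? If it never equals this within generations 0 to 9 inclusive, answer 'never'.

Answer: 5

Derivation:
Gen 0: 111111101101101
Gen 1 (rule 218): 111111101101100
Gen 2 (rule 90): 100000101101110
Gen 3 (rule 218): 010001001101111
Gen 4 (rule 90): 101010111101001
Gen 5 (rule 218): 000000111100110
Gen 6 (rule 90): 000001100111111
Gen 7 (rule 218): 000011111111111
Gen 8 (rule 90): 000110000000001
Gen 9 (rule 218): 001111000000010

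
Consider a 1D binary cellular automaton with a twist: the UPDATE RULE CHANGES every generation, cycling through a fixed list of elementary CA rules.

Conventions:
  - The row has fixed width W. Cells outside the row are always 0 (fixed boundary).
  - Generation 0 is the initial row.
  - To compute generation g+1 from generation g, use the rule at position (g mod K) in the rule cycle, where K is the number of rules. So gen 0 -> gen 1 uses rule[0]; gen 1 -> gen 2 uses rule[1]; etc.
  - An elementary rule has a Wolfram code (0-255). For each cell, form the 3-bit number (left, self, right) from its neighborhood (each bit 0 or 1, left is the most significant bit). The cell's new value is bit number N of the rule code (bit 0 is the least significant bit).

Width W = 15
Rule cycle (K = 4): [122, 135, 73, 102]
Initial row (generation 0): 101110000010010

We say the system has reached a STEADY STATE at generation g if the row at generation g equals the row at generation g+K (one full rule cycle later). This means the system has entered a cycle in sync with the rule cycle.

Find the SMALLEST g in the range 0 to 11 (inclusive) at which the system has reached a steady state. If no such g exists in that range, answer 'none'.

Answer: none

Derivation:
Gen 0: 101110000010010
Gen 1 (rule 122): 011011000101101
Gen 2 (rule 135): 100000011100001
Gen 3 (rule 73): 001111010101100
Gen 4 (rule 102): 010001111110100
Gen 5 (rule 122): 101011000011010
Gen 6 (rule 135): 101000011100010
Gen 7 (rule 73): 000011010101000
Gen 8 (rule 102): 000101111111000
Gen 9 (rule 122): 001011000001100
Gen 10 (rule 135): 111000011110001
Gen 11 (rule 73): 101011010010100
Gen 12 (rule 102): 111101110111100
Gen 13 (rule 122): 100111011100110
Gen 14 (rule 135): 101010001001000
Gen 15 (rule 73): 000000100000011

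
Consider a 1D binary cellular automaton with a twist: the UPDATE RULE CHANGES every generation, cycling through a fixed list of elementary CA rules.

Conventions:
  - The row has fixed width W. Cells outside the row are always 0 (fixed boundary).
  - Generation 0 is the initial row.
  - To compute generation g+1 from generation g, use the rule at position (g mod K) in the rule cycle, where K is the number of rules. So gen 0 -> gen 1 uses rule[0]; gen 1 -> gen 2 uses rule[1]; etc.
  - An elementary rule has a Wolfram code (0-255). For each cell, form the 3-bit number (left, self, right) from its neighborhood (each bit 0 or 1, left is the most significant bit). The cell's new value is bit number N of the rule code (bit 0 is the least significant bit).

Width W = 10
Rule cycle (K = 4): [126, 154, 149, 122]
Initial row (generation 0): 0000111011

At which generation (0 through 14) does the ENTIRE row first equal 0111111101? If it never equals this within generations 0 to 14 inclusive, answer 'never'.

Gen 0: 0000111011
Gen 1 (rule 126): 0001101111
Gen 2 (rule 154): 0011001110
Gen 3 (rule 149): 1000100101
Gen 4 (rule 122): 0101011010
Gen 5 (rule 126): 1111111111
Gen 6 (rule 154): 1111111110
Gen 7 (rule 149): 0111111101
Gen 8 (rule 122): 1100000110
Gen 9 (rule 126): 1110001111
Gen 10 (rule 154): 1101011110
Gen 11 (rule 149): 0001001101
Gen 12 (rule 122): 0010111110
Gen 13 (rule 126): 0111100011
Gen 14 (rule 154): 1111010110

Answer: 7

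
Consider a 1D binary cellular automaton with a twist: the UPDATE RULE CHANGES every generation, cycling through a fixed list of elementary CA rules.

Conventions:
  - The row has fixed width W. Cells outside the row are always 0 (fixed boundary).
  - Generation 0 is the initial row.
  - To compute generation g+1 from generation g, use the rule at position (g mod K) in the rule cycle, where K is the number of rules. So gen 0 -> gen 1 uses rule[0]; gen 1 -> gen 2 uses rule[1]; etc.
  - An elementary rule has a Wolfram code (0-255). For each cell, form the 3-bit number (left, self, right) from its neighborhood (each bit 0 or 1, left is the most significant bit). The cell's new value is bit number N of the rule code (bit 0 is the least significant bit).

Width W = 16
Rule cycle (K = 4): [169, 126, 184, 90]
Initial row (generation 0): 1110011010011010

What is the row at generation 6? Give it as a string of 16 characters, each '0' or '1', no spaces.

Gen 0: 1110011010011010
Gen 1 (rule 169): 1100010100010100
Gen 2 (rule 126): 1110111110111110
Gen 3 (rule 184): 1101111101111101
Gen 4 (rule 90): 1101000101000100
Gen 5 (rule 169): 1010010010010001
Gen 6 (rule 126): 1111111111111011

Answer: 1111111111111011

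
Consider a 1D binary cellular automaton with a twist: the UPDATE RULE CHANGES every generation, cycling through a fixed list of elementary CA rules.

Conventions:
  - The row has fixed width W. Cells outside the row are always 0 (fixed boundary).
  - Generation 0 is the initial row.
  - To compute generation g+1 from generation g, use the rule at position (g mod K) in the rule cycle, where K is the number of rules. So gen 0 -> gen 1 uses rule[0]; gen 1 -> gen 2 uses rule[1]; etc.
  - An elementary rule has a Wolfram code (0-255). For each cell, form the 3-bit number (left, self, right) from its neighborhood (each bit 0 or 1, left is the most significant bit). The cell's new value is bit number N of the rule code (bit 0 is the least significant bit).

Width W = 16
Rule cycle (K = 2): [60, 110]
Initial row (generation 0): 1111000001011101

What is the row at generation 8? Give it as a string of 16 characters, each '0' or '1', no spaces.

Gen 0: 1111000001011101
Gen 1 (rule 60): 1000100001110011
Gen 2 (rule 110): 1001100011010111
Gen 3 (rule 60): 1101010010111100
Gen 4 (rule 110): 1111110111100100
Gen 5 (rule 60): 1000001100010110
Gen 6 (rule 110): 1000011100111110
Gen 7 (rule 60): 1100010010100001
Gen 8 (rule 110): 1100110111100011

Answer: 1100110111100011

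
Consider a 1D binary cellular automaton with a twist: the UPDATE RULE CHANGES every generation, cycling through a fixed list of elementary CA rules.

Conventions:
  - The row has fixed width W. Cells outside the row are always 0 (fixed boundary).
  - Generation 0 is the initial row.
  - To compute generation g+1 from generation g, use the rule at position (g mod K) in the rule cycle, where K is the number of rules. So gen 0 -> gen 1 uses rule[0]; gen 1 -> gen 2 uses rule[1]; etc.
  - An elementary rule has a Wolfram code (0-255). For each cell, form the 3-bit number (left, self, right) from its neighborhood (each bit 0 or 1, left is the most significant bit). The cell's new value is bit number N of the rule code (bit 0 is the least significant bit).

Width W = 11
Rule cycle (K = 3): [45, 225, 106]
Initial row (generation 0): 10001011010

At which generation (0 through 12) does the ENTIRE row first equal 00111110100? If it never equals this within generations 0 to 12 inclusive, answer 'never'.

Answer: never

Derivation:
Gen 0: 10001011010
Gen 1 (rule 45): 10101110110
Gen 2 (rule 225): 01010111010
Gen 3 (rule 106): 10101101100
Gen 4 (rule 45): 11111011001
Gen 5 (rule 225): 01111101000
Gen 6 (rule 106): 11000110000
Gen 7 (rule 45): 10010100111
Gen 8 (rule 225): 00001000011
Gen 9 (rule 106): 00010000111
Gen 10 (rule 45): 11010110100
Gen 11 (rule 225): 01101011001
Gen 12 (rule 106): 11110111010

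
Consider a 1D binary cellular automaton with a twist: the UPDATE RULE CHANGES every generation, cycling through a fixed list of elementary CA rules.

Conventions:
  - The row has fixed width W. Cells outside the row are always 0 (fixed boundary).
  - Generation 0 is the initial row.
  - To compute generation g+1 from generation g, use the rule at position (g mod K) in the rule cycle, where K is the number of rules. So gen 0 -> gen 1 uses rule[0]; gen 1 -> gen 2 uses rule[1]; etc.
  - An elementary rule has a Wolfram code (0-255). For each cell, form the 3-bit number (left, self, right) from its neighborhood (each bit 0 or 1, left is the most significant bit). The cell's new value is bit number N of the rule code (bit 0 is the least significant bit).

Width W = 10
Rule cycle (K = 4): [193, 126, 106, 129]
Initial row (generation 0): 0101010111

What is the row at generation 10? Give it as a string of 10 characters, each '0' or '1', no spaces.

Gen 0: 0101010111
Gen 1 (rule 193): 0000000011
Gen 2 (rule 126): 0000000111
Gen 3 (rule 106): 0000001101
Gen 4 (rule 129): 1111100000
Gen 5 (rule 193): 0111101111
Gen 6 (rule 126): 1100111001
Gen 7 (rule 106): 1101101010
Gen 8 (rule 129): 0000000000
Gen 9 (rule 193): 1111111111
Gen 10 (rule 126): 1000000001

Answer: 1000000001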